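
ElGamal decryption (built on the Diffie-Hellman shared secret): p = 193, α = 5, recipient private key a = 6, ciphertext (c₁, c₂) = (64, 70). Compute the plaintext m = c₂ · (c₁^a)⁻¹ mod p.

Shared mask s = c₁^a mod p = 64^6 mod 193.
64^1 ≡ 64 (mod 193)
64^2 = (64^1)^2 ≡ 64^2 = 4096 ≡ 43 (mod 193)
64^4 = (64^2)^2 ≡ 43^2 = 1849 ≡ 112 (mod 193)
64^6 = 64^4 · 64^2 ≡ 112 · 43 ≡ 184 (mod 193).
So s = 184; s⁻¹ ≡ 150 (mod 193).
m = c₂ · s⁻¹ mod 193 = 70 · 150 mod 193 = 78.

78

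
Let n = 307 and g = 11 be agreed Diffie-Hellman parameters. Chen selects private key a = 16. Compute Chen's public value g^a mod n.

148

Public value = 11^16 mod 307.
11^1 ≡ 11 (mod 307)
11^2 = (11^1)^2 ≡ 11^2 = 121 ≡ 121 (mod 307)
11^4 = (11^2)^2 ≡ 121^2 = 14641 ≡ 212 (mod 307)
11^8 = (11^4)^2 ≡ 212^2 = 44944 ≡ 122 (mod 307)
11^16 = (11^8)^2 ≡ 122^2 = 14884 ≡ 148 (mod 307)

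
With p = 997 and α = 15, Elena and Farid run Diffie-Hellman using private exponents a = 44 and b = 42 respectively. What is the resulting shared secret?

993

Elena sends A = α^a mod p = 15^44 mod 997.
15^1 ≡ 15 (mod 997)
15^2 = (15^1)^2 ≡ 15^2 = 225 ≡ 225 (mod 997)
15^4 = (15^2)^2 ≡ 225^2 = 50625 ≡ 775 (mod 997)
15^8 = (15^4)^2 ≡ 775^2 = 600625 ≡ 431 (mod 997)
15^16 = (15^8)^2 ≡ 431^2 = 185761 ≡ 319 (mod 997)
15^32 = (15^16)^2 ≡ 319^2 = 101761 ≡ 67 (mod 997)
15^44 = 15^32 · 15^8 · 15^4 ≡ 67 · 431 · 775 ≡ 16 (mod 997).
So A = 16. Farid then computes K = A^b mod p = 16^42 mod 997.
16^1 ≡ 16 (mod 997)
16^2 = (16^1)^2 ≡ 16^2 = 256 ≡ 256 (mod 997)
16^4 = (16^2)^2 ≡ 256^2 = 65536 ≡ 731 (mod 997)
16^8 = (16^4)^2 ≡ 731^2 = 534361 ≡ 966 (mod 997)
16^16 = (16^8)^2 ≡ 966^2 = 933156 ≡ 961 (mod 997)
16^32 = (16^16)^2 ≡ 961^2 = 923521 ≡ 299 (mod 997)
16^42 = 16^32 · 16^8 · 16^2 ≡ 299 · 966 · 256 ≡ 993 (mod 997).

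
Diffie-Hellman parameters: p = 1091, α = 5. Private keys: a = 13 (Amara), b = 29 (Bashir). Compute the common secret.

Amara sends A = α^a mod p = 5^13 mod 1091.
5^1 ≡ 5 (mod 1091)
5^2 = (5^1)^2 ≡ 5^2 = 25 ≡ 25 (mod 1091)
5^4 = (5^2)^2 ≡ 25^2 = 625 ≡ 625 (mod 1091)
5^8 = (5^4)^2 ≡ 625^2 = 390625 ≡ 47 (mod 1091)
5^13 = 5^8 · 5^4 · 5^1 ≡ 47 · 625 · 5 ≡ 681 (mod 1091).
So A = 681. Bashir then computes K = A^b mod p = 681^29 mod 1091.
681^1 ≡ 681 (mod 1091)
681^2 = (681^1)^2 ≡ 681^2 = 463761 ≡ 86 (mod 1091)
681^4 = (681^2)^2 ≡ 86^2 = 7396 ≡ 850 (mod 1091)
681^8 = (681^4)^2 ≡ 850^2 = 722500 ≡ 258 (mod 1091)
681^16 = (681^8)^2 ≡ 258^2 = 66564 ≡ 13 (mod 1091)
681^29 = 681^16 · 681^8 · 681^4 · 681^1 ≡ 13 · 258 · 850 · 681 ≡ 34 (mod 1091).

34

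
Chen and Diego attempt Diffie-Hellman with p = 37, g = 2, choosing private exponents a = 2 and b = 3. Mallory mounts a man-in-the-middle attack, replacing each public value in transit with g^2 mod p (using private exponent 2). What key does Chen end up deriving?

Chen receives Mallory's public value M = 2^2 mod 37 instead of the honest one.
2^1 ≡ 2 (mod 37)
2^2 = (2^1)^2 ≡ 2^2 = 4 ≡ 4 (mod 37)
So M = 4. Chen computes K = M^2 mod 37.
4^1 ≡ 4 (mod 37)
4^2 = (4^1)^2 ≡ 4^2 = 16 ≡ 16 (mod 37)

16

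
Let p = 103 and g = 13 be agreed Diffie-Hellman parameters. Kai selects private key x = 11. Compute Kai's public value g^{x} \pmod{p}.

9

Public value = 13^{11} \pmod{103}.
13^1 ≡ 13 (mod 103)
13^2 = (13^1)^2 ≡ 13^2 = 169 ≡ 66 (mod 103)
13^4 = (13^2)^2 ≡ 66^2 = 4356 ≡ 30 (mod 103)
13^8 = (13^4)^2 ≡ 30^2 = 900 ≡ 76 (mod 103)
13^11 = 13^8 · 13^2 · 13^1 ≡ 76 · 66 · 13 ≡ 9 (mod 103).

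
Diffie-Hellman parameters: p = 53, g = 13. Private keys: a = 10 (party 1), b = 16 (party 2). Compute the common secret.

Party 1 sends A = g^a mod p = 13^10 mod 53.
13^1 ≡ 13 (mod 53)
13^2 = (13^1)^2 ≡ 13^2 = 169 ≡ 10 (mod 53)
13^4 = (13^2)^2 ≡ 10^2 = 100 ≡ 47 (mod 53)
13^8 = (13^4)^2 ≡ 47^2 = 2209 ≡ 36 (mod 53)
13^10 = 13^8 · 13^2 ≡ 36 · 10 ≡ 42 (mod 53).
So A = 42. Party 2 then computes K = A^b mod p = 42^16 mod 53.
42^1 ≡ 42 (mod 53)
42^2 = (42^1)^2 ≡ 42^2 = 1764 ≡ 15 (mod 53)
42^4 = (42^2)^2 ≡ 15^2 = 225 ≡ 13 (mod 53)
42^8 = (42^4)^2 ≡ 13^2 = 169 ≡ 10 (mod 53)
42^16 = (42^8)^2 ≡ 10^2 = 100 ≡ 47 (mod 53)

47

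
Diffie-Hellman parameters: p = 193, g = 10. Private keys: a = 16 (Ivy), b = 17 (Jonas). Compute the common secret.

Jonas sends B = g^b mod p = 10^17 mod 193.
10^1 ≡ 10 (mod 193)
10^2 = (10^1)^2 ≡ 10^2 = 100 ≡ 100 (mod 193)
10^4 = (10^2)^2 ≡ 100^2 = 10000 ≡ 157 (mod 193)
10^8 = (10^4)^2 ≡ 157^2 = 24649 ≡ 138 (mod 193)
10^16 = (10^8)^2 ≡ 138^2 = 19044 ≡ 130 (mod 193)
10^17 = 10^16 · 10^1 ≡ 130 · 10 ≡ 142 (mod 193).
So B = 142. Ivy then computes K = B^a mod p = 142^16 mod 193.
142^1 ≡ 142 (mod 193)
142^2 = (142^1)^2 ≡ 142^2 = 20164 ≡ 92 (mod 193)
142^4 = (142^2)^2 ≡ 92^2 = 8464 ≡ 165 (mod 193)
142^8 = (142^4)^2 ≡ 165^2 = 27225 ≡ 12 (mod 193)
142^16 = (142^8)^2 ≡ 12^2 = 144 ≡ 144 (mod 193)

144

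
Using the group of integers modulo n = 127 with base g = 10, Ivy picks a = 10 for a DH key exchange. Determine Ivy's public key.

Public value = 10^10 mod 127.
10^1 ≡ 10 (mod 127)
10^2 = (10^1)^2 ≡ 10^2 = 100 ≡ 100 (mod 127)
10^4 = (10^2)^2 ≡ 100^2 = 10000 ≡ 94 (mod 127)
10^8 = (10^4)^2 ≡ 94^2 = 8836 ≡ 73 (mod 127)
10^10 = 10^8 · 10^2 ≡ 73 · 100 ≡ 61 (mod 127).

61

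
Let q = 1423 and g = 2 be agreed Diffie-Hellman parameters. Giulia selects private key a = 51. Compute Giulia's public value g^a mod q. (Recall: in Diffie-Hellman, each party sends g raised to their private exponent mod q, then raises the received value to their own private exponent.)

Public value = 2^51 mod 1423.
2^1 ≡ 2 (mod 1423)
2^2 = (2^1)^2 ≡ 2^2 = 4 ≡ 4 (mod 1423)
2^4 = (2^2)^2 ≡ 4^2 = 16 ≡ 16 (mod 1423)
2^8 = (2^4)^2 ≡ 16^2 = 256 ≡ 256 (mod 1423)
2^16 = (2^8)^2 ≡ 256^2 = 65536 ≡ 78 (mod 1423)
2^32 = (2^16)^2 ≡ 78^2 = 6084 ≡ 392 (mod 1423)
2^51 = 2^32 · 2^16 · 2^2 · 2^1 ≡ 392 · 78 · 4 · 2 ≡ 1275 (mod 1423).

1275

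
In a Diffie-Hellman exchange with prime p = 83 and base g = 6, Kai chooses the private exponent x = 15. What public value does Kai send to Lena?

20

Public value = 6^{15} \pmod{83}.
6^1 ≡ 6 (mod 83)
6^2 = (6^1)^2 ≡ 6^2 = 36 ≡ 36 (mod 83)
6^4 = (6^2)^2 ≡ 36^2 = 1296 ≡ 51 (mod 83)
6^8 = (6^4)^2 ≡ 51^2 = 2601 ≡ 28 (mod 83)
6^15 = 6^8 · 6^4 · 6^2 · 6^1 ≡ 28 · 51 · 36 · 6 ≡ 20 (mod 83).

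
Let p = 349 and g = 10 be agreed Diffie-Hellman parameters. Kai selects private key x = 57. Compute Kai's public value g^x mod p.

314

Public value = 10^57 mod 349.
10^1 ≡ 10 (mod 349)
10^2 = (10^1)^2 ≡ 10^2 = 100 ≡ 100 (mod 349)
10^4 = (10^2)^2 ≡ 100^2 = 10000 ≡ 228 (mod 349)
10^8 = (10^4)^2 ≡ 228^2 = 51984 ≡ 332 (mod 349)
10^16 = (10^8)^2 ≡ 332^2 = 110224 ≡ 289 (mod 349)
10^32 = (10^16)^2 ≡ 289^2 = 83521 ≡ 110 (mod 349)
10^57 = 10^32 · 10^16 · 10^8 · 10^1 ≡ 110 · 289 · 332 · 10 ≡ 314 (mod 349).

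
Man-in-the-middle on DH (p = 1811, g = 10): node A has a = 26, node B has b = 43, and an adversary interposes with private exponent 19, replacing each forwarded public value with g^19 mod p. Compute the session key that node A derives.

669

Node A receives an adversary's public value M = 10^19 mod 1811 instead of the honest one.
10^1 ≡ 10 (mod 1811)
10^2 = (10^1)^2 ≡ 10^2 = 100 ≡ 100 (mod 1811)
10^4 = (10^2)^2 ≡ 100^2 = 10000 ≡ 945 (mod 1811)
10^8 = (10^4)^2 ≡ 945^2 = 893025 ≡ 202 (mod 1811)
10^16 = (10^8)^2 ≡ 202^2 = 40804 ≡ 962 (mod 1811)
10^19 = 10^16 · 10^2 · 10^1 ≡ 962 · 100 · 10 ≡ 359 (mod 1811).
So M = 359. Node A computes K = M^26 mod 1811.
359^1 ≡ 359 (mod 1811)
359^2 = (359^1)^2 ≡ 359^2 = 128881 ≡ 300 (mod 1811)
359^4 = (359^2)^2 ≡ 300^2 = 90000 ≡ 1261 (mod 1811)
359^8 = (359^4)^2 ≡ 1261^2 = 1590121 ≡ 63 (mod 1811)
359^16 = (359^8)^2 ≡ 63^2 = 3969 ≡ 347 (mod 1811)
359^26 = 359^16 · 359^8 · 359^2 ≡ 347 · 63 · 300 ≡ 669 (mod 1811).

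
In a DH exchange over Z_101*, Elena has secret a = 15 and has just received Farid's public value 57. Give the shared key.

91

Shared key K = 57^15 mod 101.
57^1 ≡ 57 (mod 101)
57^2 = (57^1)^2 ≡ 57^2 = 3249 ≡ 17 (mod 101)
57^4 = (57^2)^2 ≡ 17^2 = 289 ≡ 87 (mod 101)
57^8 = (57^4)^2 ≡ 87^2 = 7569 ≡ 95 (mod 101)
57^15 = 57^8 · 57^4 · 57^2 · 57^1 ≡ 95 · 87 · 17 · 57 ≡ 91 (mod 101).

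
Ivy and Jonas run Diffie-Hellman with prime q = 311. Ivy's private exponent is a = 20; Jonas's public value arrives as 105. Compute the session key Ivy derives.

13

Shared key K = 105^20 mod 311.
105^1 ≡ 105 (mod 311)
105^2 = (105^1)^2 ≡ 105^2 = 11025 ≡ 140 (mod 311)
105^4 = (105^2)^2 ≡ 140^2 = 19600 ≡ 7 (mod 311)
105^8 = (105^4)^2 ≡ 7^2 = 49 ≡ 49 (mod 311)
105^16 = (105^8)^2 ≡ 49^2 = 2401 ≡ 224 (mod 311)
105^20 = 105^16 · 105^4 ≡ 224 · 7 ≡ 13 (mod 311).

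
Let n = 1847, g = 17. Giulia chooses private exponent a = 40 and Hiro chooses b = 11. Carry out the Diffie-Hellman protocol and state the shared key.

25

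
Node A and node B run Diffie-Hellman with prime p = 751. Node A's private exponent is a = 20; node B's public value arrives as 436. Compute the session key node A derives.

481

Shared key K = 436^20 mod 751.
436^1 ≡ 436 (mod 751)
436^2 = (436^1)^2 ≡ 436^2 = 190096 ≡ 93 (mod 751)
436^4 = (436^2)^2 ≡ 93^2 = 8649 ≡ 388 (mod 751)
436^8 = (436^4)^2 ≡ 388^2 = 150544 ≡ 344 (mod 751)
436^16 = (436^8)^2 ≡ 344^2 = 118336 ≡ 429 (mod 751)
436^20 = 436^16 · 436^4 ≡ 429 · 388 ≡ 481 (mod 751).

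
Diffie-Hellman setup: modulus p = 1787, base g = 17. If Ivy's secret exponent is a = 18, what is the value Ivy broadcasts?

Public value = 17^18 mod 1787.
17^1 ≡ 17 (mod 1787)
17^2 = (17^1)^2 ≡ 17^2 = 289 ≡ 289 (mod 1787)
17^4 = (17^2)^2 ≡ 289^2 = 83521 ≡ 1319 (mod 1787)
17^8 = (17^4)^2 ≡ 1319^2 = 1739761 ≡ 1010 (mod 1787)
17^16 = (17^8)^2 ≡ 1010^2 = 1020100 ≡ 1510 (mod 1787)
17^18 = 17^16 · 17^2 ≡ 1510 · 289 ≡ 362 (mod 1787).

362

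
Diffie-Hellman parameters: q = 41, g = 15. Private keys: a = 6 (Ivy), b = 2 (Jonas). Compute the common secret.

Ivy sends A = g^a mod q = 15^6 mod 41.
15^1 ≡ 15 (mod 41)
15^2 = (15^1)^2 ≡ 15^2 = 225 ≡ 20 (mod 41)
15^4 = (15^2)^2 ≡ 20^2 = 400 ≡ 31 (mod 41)
15^6 = 15^4 · 15^2 ≡ 31 · 20 ≡ 5 (mod 41).
So A = 5. Jonas then computes K = A^b mod q = 5^2 mod 41.
5^1 ≡ 5 (mod 41)
5^2 = (5^1)^2 ≡ 5^2 = 25 ≡ 25 (mod 41)

25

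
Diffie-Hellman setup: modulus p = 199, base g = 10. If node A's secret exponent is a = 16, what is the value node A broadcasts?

Public value = 10^16 mod 199.
10^1 ≡ 10 (mod 199)
10^2 = (10^1)^2 ≡ 10^2 = 100 ≡ 100 (mod 199)
10^4 = (10^2)^2 ≡ 100^2 = 10000 ≡ 50 (mod 199)
10^8 = (10^4)^2 ≡ 50^2 = 2500 ≡ 112 (mod 199)
10^16 = (10^8)^2 ≡ 112^2 = 12544 ≡ 7 (mod 199)

7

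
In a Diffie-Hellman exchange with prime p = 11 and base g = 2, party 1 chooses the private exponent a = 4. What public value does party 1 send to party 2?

Public value = 2^4 mod 11.
2^1 ≡ 2 (mod 11)
2^2 = (2^1)^2 ≡ 2^2 = 4 ≡ 4 (mod 11)
2^4 = (2^2)^2 ≡ 4^2 = 16 ≡ 5 (mod 11)

5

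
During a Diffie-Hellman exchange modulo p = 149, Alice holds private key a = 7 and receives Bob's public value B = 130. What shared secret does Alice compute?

121

Shared key K = 130^7 mod 149.
130^1 ≡ 130 (mod 149)
130^2 = (130^1)^2 ≡ 130^2 = 16900 ≡ 63 (mod 149)
130^4 = (130^2)^2 ≡ 63^2 = 3969 ≡ 95 (mod 149)
130^7 = 130^4 · 130^2 · 130^1 ≡ 95 · 63 · 130 ≡ 121 (mod 149).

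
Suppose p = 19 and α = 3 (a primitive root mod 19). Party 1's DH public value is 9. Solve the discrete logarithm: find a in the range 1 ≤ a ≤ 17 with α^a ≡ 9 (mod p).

Try successive powers of 3 modulo 19:
3^1 ≡ 3
3^2 ≡ 9
Found: a = 2.

2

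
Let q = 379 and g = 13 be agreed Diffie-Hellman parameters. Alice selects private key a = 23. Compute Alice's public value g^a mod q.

Public value = 13^23 mod 379.
13^1 ≡ 13 (mod 379)
13^2 = (13^1)^2 ≡ 13^2 = 169 ≡ 169 (mod 379)
13^4 = (13^2)^2 ≡ 169^2 = 28561 ≡ 136 (mod 379)
13^8 = (13^4)^2 ≡ 136^2 = 18496 ≡ 304 (mod 379)
13^16 = (13^8)^2 ≡ 304^2 = 92416 ≡ 319 (mod 379)
13^23 = 13^16 · 13^4 · 13^2 · 13^1 ≡ 319 · 136 · 169 · 13 ≡ 317 (mod 379).

317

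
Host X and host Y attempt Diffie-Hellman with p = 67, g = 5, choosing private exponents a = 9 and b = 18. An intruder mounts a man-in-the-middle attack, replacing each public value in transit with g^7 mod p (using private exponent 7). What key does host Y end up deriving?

Host Y receives an intruder's public value M = 5^7 mod 67 instead of the honest one.
5^1 ≡ 5 (mod 67)
5^2 = (5^1)^2 ≡ 5^2 = 25 ≡ 25 (mod 67)
5^4 = (5^2)^2 ≡ 25^2 = 625 ≡ 22 (mod 67)
5^7 = 5^4 · 5^2 · 5^1 ≡ 22 · 25 · 5 ≡ 3 (mod 67).
So M = 3. Host Y computes K = M^18 mod 67.
3^1 ≡ 3 (mod 67)
3^2 = (3^1)^2 ≡ 3^2 = 9 ≡ 9 (mod 67)
3^4 = (3^2)^2 ≡ 9^2 = 81 ≡ 14 (mod 67)
3^8 = (3^4)^2 ≡ 14^2 = 196 ≡ 62 (mod 67)
3^16 = (3^8)^2 ≡ 62^2 = 3844 ≡ 25 (mod 67)
3^18 = 3^16 · 3^2 ≡ 25 · 9 ≡ 24 (mod 67).

24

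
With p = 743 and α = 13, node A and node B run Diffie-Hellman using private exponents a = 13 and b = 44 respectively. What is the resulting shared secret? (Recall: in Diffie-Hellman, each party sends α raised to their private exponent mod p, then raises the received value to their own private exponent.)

121

Node B sends B = α^b mod p = 13^44 mod 743.
13^1 ≡ 13 (mod 743)
13^2 = (13^1)^2 ≡ 13^2 = 169 ≡ 169 (mod 743)
13^4 = (13^2)^2 ≡ 169^2 = 28561 ≡ 327 (mod 743)
13^8 = (13^4)^2 ≡ 327^2 = 106929 ≡ 680 (mod 743)
13^16 = (13^8)^2 ≡ 680^2 = 462400 ≡ 254 (mod 743)
13^32 = (13^16)^2 ≡ 254^2 = 64516 ≡ 618 (mod 743)
13^44 = 13^32 · 13^8 · 13^4 ≡ 618 · 680 · 327 ≡ 630 (mod 743).
So B = 630. Node A then computes K = B^a mod p = 630^13 mod 743.
630^1 ≡ 630 (mod 743)
630^2 = (630^1)^2 ≡ 630^2 = 396900 ≡ 138 (mod 743)
630^4 = (630^2)^2 ≡ 138^2 = 19044 ≡ 469 (mod 743)
630^8 = (630^4)^2 ≡ 469^2 = 219961 ≡ 33 (mod 743)
630^13 = 630^8 · 630^4 · 630^1 ≡ 33 · 469 · 630 ≡ 121 (mod 743).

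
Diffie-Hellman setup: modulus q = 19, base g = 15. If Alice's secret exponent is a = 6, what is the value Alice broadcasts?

Public value = 15^6 mod 19.
15^1 ≡ 15 (mod 19)
15^2 = (15^1)^2 ≡ 15^2 = 225 ≡ 16 (mod 19)
15^4 = (15^2)^2 ≡ 16^2 = 256 ≡ 9 (mod 19)
15^6 = 15^4 · 15^2 ≡ 9 · 16 ≡ 11 (mod 19).

11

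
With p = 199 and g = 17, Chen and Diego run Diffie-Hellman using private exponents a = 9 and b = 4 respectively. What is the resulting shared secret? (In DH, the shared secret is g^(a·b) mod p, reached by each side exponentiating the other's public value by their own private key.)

Chen sends A = g^a mod p = 17^9 mod 199.
17^1 ≡ 17 (mod 199)
17^2 = (17^1)^2 ≡ 17^2 = 289 ≡ 90 (mod 199)
17^4 = (17^2)^2 ≡ 90^2 = 8100 ≡ 140 (mod 199)
17^8 = (17^4)^2 ≡ 140^2 = 19600 ≡ 98 (mod 199)
17^9 = 17^8 · 17^1 ≡ 98 · 17 ≡ 74 (mod 199).
So A = 74. Diego then computes K = A^b mod p = 74^4 mod 199.
74^1 ≡ 74 (mod 199)
74^2 = (74^1)^2 ≡ 74^2 = 5476 ≡ 103 (mod 199)
74^4 = (74^2)^2 ≡ 103^2 = 10609 ≡ 62 (mod 199)

62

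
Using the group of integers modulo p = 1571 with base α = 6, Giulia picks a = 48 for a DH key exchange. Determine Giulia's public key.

203

Public value = 6^{48} \pmod{1571}.
6^1 ≡ 6 (mod 1571)
6^2 = (6^1)^2 ≡ 6^2 = 36 ≡ 36 (mod 1571)
6^4 = (6^2)^2 ≡ 36^2 = 1296 ≡ 1296 (mod 1571)
6^8 = (6^4)^2 ≡ 1296^2 = 1679616 ≡ 217 (mod 1571)
6^16 = (6^8)^2 ≡ 217^2 = 47089 ≡ 1530 (mod 1571)
6^32 = (6^16)^2 ≡ 1530^2 = 2340900 ≡ 110 (mod 1571)
6^48 = 6^32 · 6^16 ≡ 110 · 1530 ≡ 203 (mod 1571).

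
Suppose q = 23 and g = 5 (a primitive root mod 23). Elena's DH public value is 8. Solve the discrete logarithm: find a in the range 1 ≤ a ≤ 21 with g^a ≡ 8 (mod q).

Try successive powers of 5 modulo 23:
5^1 ≡ 5
5^2 ≡ 2
5^3 ≡ 10
5^4 ≡ 4
5^5 ≡ 20
5^6 ≡ 8
Found: a = 6.

6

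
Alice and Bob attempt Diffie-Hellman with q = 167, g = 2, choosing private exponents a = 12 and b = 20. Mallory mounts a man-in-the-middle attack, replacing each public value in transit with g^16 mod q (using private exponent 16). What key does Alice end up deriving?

Alice receives Mallory's public value M = 2^16 mod 167 instead of the honest one.
2^1 ≡ 2 (mod 167)
2^2 = (2^1)^2 ≡ 2^2 = 4 ≡ 4 (mod 167)
2^4 = (2^2)^2 ≡ 4^2 = 16 ≡ 16 (mod 167)
2^8 = (2^4)^2 ≡ 16^2 = 256 ≡ 89 (mod 167)
2^16 = (2^8)^2 ≡ 89^2 = 7921 ≡ 72 (mod 167)
So M = 72. Alice computes K = M^12 mod 167.
72^1 ≡ 72 (mod 167)
72^2 = (72^1)^2 ≡ 72^2 = 5184 ≡ 7 (mod 167)
72^4 = (72^2)^2 ≡ 7^2 = 49 ≡ 49 (mod 167)
72^8 = (72^4)^2 ≡ 49^2 = 2401 ≡ 63 (mod 167)
72^12 = 72^8 · 72^4 ≡ 63 · 49 ≡ 81 (mod 167).

81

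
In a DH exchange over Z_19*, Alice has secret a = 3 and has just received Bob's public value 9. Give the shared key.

7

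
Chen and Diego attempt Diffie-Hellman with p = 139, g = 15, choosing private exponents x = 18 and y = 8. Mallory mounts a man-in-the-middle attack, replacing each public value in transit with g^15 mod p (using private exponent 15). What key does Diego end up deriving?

Diego receives Mallory's public value M = 15^15 mod 139 instead of the honest one.
15^1 ≡ 15 (mod 139)
15^2 = (15^1)^2 ≡ 15^2 = 225 ≡ 86 (mod 139)
15^4 = (15^2)^2 ≡ 86^2 = 7396 ≡ 29 (mod 139)
15^8 = (15^4)^2 ≡ 29^2 = 841 ≡ 7 (mod 139)
15^15 = 15^8 · 15^4 · 15^2 · 15^1 ≡ 7 · 29 · 86 · 15 ≡ 133 (mod 139).
So M = 133. Diego computes K = M^8 mod 139.
133^1 ≡ 133 (mod 139)
133^2 = (133^1)^2 ≡ 133^2 = 17689 ≡ 36 (mod 139)
133^4 = (133^2)^2 ≡ 36^2 = 1296 ≡ 45 (mod 139)
133^8 = (133^4)^2 ≡ 45^2 = 2025 ≡ 79 (mod 139)

79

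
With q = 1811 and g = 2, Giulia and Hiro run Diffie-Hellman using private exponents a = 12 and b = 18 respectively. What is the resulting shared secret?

621

Giulia sends A = g^a mod q = 2^12 mod 1811.
2^1 ≡ 2 (mod 1811)
2^2 = (2^1)^2 ≡ 2^2 = 4 ≡ 4 (mod 1811)
2^4 = (2^2)^2 ≡ 4^2 = 16 ≡ 16 (mod 1811)
2^8 = (2^4)^2 ≡ 16^2 = 256 ≡ 256 (mod 1811)
2^12 = 2^8 · 2^4 ≡ 256 · 16 ≡ 474 (mod 1811).
So A = 474. Hiro then computes K = A^b mod q = 474^18 mod 1811.
474^1 ≡ 474 (mod 1811)
474^2 = (474^1)^2 ≡ 474^2 = 224676 ≡ 112 (mod 1811)
474^4 = (474^2)^2 ≡ 112^2 = 12544 ≡ 1678 (mod 1811)
474^8 = (474^4)^2 ≡ 1678^2 = 2815684 ≡ 1390 (mod 1811)
474^16 = (474^8)^2 ≡ 1390^2 = 1932100 ≡ 1574 (mod 1811)
474^18 = 474^16 · 474^2 ≡ 1574 · 112 ≡ 621 (mod 1811).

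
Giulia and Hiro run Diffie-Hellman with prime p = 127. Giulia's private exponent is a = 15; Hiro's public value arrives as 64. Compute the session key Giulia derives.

Shared key K = 64^15 mod 127.
64^1 ≡ 64 (mod 127)
64^2 = (64^1)^2 ≡ 64^2 = 4096 ≡ 32 (mod 127)
64^4 = (64^2)^2 ≡ 32^2 = 1024 ≡ 8 (mod 127)
64^8 = (64^4)^2 ≡ 8^2 = 64 ≡ 64 (mod 127)
64^15 = 64^8 · 64^4 · 64^2 · 64^1 ≡ 64 · 8 · 32 · 64 ≡ 64 (mod 127).

64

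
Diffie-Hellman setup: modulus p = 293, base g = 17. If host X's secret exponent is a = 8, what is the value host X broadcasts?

Public value = 17^8 mod 293.
17^1 ≡ 17 (mod 293)
17^2 = (17^1)^2 ≡ 17^2 = 289 ≡ 289 (mod 293)
17^4 = (17^2)^2 ≡ 289^2 = 83521 ≡ 16 (mod 293)
17^8 = (17^4)^2 ≡ 16^2 = 256 ≡ 256 (mod 293)

256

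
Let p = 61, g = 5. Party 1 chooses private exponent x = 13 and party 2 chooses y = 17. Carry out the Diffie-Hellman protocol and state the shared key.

4

Party 2 sends B = g^y mod p = 5^17 mod 61.
5^1 ≡ 5 (mod 61)
5^2 = (5^1)^2 ≡ 5^2 = 25 ≡ 25 (mod 61)
5^4 = (5^2)^2 ≡ 25^2 = 625 ≡ 15 (mod 61)
5^8 = (5^4)^2 ≡ 15^2 = 225 ≡ 42 (mod 61)
5^16 = (5^8)^2 ≡ 42^2 = 1764 ≡ 56 (mod 61)
5^17 = 5^16 · 5^1 ≡ 56 · 5 ≡ 36 (mod 61).
So B = 36. Party 1 then computes K = B^x mod p = 36^13 mod 61.
36^1 ≡ 36 (mod 61)
36^2 = (36^1)^2 ≡ 36^2 = 1296 ≡ 15 (mod 61)
36^4 = (36^2)^2 ≡ 15^2 = 225 ≡ 42 (mod 61)
36^8 = (36^4)^2 ≡ 42^2 = 1764 ≡ 56 (mod 61)
36^13 = 36^8 · 36^4 · 36^1 ≡ 56 · 42 · 36 ≡ 4 (mod 61).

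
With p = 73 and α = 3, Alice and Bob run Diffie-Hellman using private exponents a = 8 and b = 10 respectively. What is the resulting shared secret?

Alice sends A = α^a mod p = 3^8 mod 73.
3^1 ≡ 3 (mod 73)
3^2 = (3^1)^2 ≡ 3^2 = 9 ≡ 9 (mod 73)
3^4 = (3^2)^2 ≡ 9^2 = 81 ≡ 8 (mod 73)
3^8 = (3^4)^2 ≡ 8^2 = 64 ≡ 64 (mod 73)
So A = 64. Bob then computes K = A^b mod p = 64^10 mod 73.
64^1 ≡ 64 (mod 73)
64^2 = (64^1)^2 ≡ 64^2 = 4096 ≡ 8 (mod 73)
64^4 = (64^2)^2 ≡ 8^2 = 64 ≡ 64 (mod 73)
64^8 = (64^4)^2 ≡ 64^2 = 4096 ≡ 8 (mod 73)
64^10 = 64^8 · 64^2 ≡ 8 · 8 ≡ 64 (mod 73).

64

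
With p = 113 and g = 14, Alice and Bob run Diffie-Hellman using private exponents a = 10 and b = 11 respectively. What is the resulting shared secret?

Bob sends B = g^b mod p = 14^11 mod 113.
14^1 ≡ 14 (mod 113)
14^2 = (14^1)^2 ≡ 14^2 = 196 ≡ 83 (mod 113)
14^4 = (14^2)^2 ≡ 83^2 = 6889 ≡ 109 (mod 113)
14^8 = (14^4)^2 ≡ 109^2 = 11881 ≡ 16 (mod 113)
14^11 = 14^8 · 14^2 · 14^1 ≡ 16 · 83 · 14 ≡ 60 (mod 113).
So B = 60. Alice then computes K = B^a mod p = 60^10 mod 113.
60^1 ≡ 60 (mod 113)
60^2 = (60^1)^2 ≡ 60^2 = 3600 ≡ 97 (mod 113)
60^4 = (60^2)^2 ≡ 97^2 = 9409 ≡ 30 (mod 113)
60^8 = (60^4)^2 ≡ 30^2 = 900 ≡ 109 (mod 113)
60^10 = 60^8 · 60^2 ≡ 109 · 97 ≡ 64 (mod 113).

64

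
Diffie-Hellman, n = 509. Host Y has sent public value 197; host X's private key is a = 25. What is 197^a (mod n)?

112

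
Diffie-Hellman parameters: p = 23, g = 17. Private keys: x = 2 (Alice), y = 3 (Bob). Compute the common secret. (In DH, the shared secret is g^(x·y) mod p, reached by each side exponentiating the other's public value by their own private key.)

12

Alice sends A = g^x mod p = 17^2 mod 23.
17^1 ≡ 17 (mod 23)
17^2 = (17^1)^2 ≡ 17^2 = 289 ≡ 13 (mod 23)
So A = 13. Bob then computes K = A^y mod p = 13^3 mod 23.
13^1 ≡ 13 (mod 23)
13^2 = (13^1)^2 ≡ 13^2 = 169 ≡ 8 (mod 23)
13^3 = 13^2 · 13^1 ≡ 8 · 13 ≡ 12 (mod 23).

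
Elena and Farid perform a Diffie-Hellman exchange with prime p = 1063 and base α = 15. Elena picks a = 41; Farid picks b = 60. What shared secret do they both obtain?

Elena sends A = α^a mod p = 15^41 mod 1063.
15^1 ≡ 15 (mod 1063)
15^2 = (15^1)^2 ≡ 15^2 = 225 ≡ 225 (mod 1063)
15^4 = (15^2)^2 ≡ 225^2 = 50625 ≡ 664 (mod 1063)
15^8 = (15^4)^2 ≡ 664^2 = 440896 ≡ 814 (mod 1063)
15^16 = (15^8)^2 ≡ 814^2 = 662596 ≡ 347 (mod 1063)
15^32 = (15^16)^2 ≡ 347^2 = 120409 ≡ 290 (mod 1063)
15^41 = 15^32 · 15^8 · 15^1 ≡ 290 · 814 · 15 ≡ 47 (mod 1063).
So A = 47. Farid then computes K = A^b mod p = 47^60 mod 1063.
47^1 ≡ 47 (mod 1063)
47^2 = (47^1)^2 ≡ 47^2 = 2209 ≡ 83 (mod 1063)
47^4 = (47^2)^2 ≡ 83^2 = 6889 ≡ 511 (mod 1063)
47^8 = (47^4)^2 ≡ 511^2 = 261121 ≡ 686 (mod 1063)
47^16 = (47^8)^2 ≡ 686^2 = 470596 ≡ 750 (mod 1063)
47^32 = (47^16)^2 ≡ 750^2 = 562500 ≡ 173 (mod 1063)
47^60 = 47^32 · 47^16 · 47^8 · 47^4 ≡ 173 · 750 · 686 · 511 ≡ 329 (mod 1063).

329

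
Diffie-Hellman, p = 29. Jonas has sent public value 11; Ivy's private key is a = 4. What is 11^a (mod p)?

25

Shared key K = 11^4 mod 29.
11^1 ≡ 11 (mod 29)
11^2 = (11^1)^2 ≡ 11^2 = 121 ≡ 5 (mod 29)
11^4 = (11^2)^2 ≡ 5^2 = 25 ≡ 25 (mod 29)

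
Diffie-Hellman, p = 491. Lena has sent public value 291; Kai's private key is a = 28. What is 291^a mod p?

138

Shared key K = 291^28 mod 491.
291^1 ≡ 291 (mod 491)
291^2 = (291^1)^2 ≡ 291^2 = 84681 ≡ 229 (mod 491)
291^4 = (291^2)^2 ≡ 229^2 = 52441 ≡ 395 (mod 491)
291^8 = (291^4)^2 ≡ 395^2 = 156025 ≡ 378 (mod 491)
291^16 = (291^8)^2 ≡ 378^2 = 142884 ≡ 3 (mod 491)
291^28 = 291^16 · 291^8 · 291^4 ≡ 3 · 378 · 395 ≡ 138 (mod 491).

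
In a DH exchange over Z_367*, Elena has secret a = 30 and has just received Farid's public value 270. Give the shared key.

332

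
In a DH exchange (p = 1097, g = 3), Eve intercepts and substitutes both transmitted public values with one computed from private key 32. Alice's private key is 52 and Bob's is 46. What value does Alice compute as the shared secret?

480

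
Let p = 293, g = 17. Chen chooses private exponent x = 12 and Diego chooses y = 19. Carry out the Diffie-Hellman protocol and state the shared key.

250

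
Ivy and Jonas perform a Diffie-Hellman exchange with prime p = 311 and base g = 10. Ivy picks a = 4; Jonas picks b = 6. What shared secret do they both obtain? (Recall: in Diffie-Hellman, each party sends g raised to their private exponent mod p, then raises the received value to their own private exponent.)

137

Ivy sends A = g^a mod p = 10^4 mod 311.
10^1 ≡ 10 (mod 311)
10^2 = (10^1)^2 ≡ 10^2 = 100 ≡ 100 (mod 311)
10^4 = (10^2)^2 ≡ 100^2 = 10000 ≡ 48 (mod 311)
So A = 48. Jonas then computes K = A^b mod p = 48^6 mod 311.
48^1 ≡ 48 (mod 311)
48^2 = (48^1)^2 ≡ 48^2 = 2304 ≡ 127 (mod 311)
48^4 = (48^2)^2 ≡ 127^2 = 16129 ≡ 268 (mod 311)
48^6 = 48^4 · 48^2 ≡ 268 · 127 ≡ 137 (mod 311).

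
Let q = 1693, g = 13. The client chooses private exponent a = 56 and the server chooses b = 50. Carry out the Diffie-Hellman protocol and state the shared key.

1179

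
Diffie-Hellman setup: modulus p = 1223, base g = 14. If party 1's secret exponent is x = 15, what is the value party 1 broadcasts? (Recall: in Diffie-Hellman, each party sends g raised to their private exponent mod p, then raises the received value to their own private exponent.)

602

Public value = 14^{15} \pmod{1223}.
14^1 ≡ 14 (mod 1223)
14^2 = (14^1)^2 ≡ 14^2 = 196 ≡ 196 (mod 1223)
14^4 = (14^2)^2 ≡ 196^2 = 38416 ≡ 503 (mod 1223)
14^8 = (14^4)^2 ≡ 503^2 = 253009 ≡ 1071 (mod 1223)
14^15 = 14^8 · 14^4 · 14^2 · 14^1 ≡ 1071 · 503 · 196 · 14 ≡ 602 (mod 1223).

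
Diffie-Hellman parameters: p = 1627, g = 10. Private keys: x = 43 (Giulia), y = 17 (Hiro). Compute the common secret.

Giulia sends A = g^x mod p = 10^43 mod 1627.
10^1 ≡ 10 (mod 1627)
10^2 = (10^1)^2 ≡ 10^2 = 100 ≡ 100 (mod 1627)
10^4 = (10^2)^2 ≡ 100^2 = 10000 ≡ 238 (mod 1627)
10^8 = (10^4)^2 ≡ 238^2 = 56644 ≡ 1326 (mod 1627)
10^16 = (10^8)^2 ≡ 1326^2 = 1758276 ≡ 1116 (mod 1627)
10^32 = (10^16)^2 ≡ 1116^2 = 1245456 ≡ 801 (mod 1627)
10^43 = 10^32 · 10^8 · 10^2 · 10^1 ≡ 801 · 1326 · 100 · 10 ≡ 876 (mod 1627).
So A = 876. Hiro then computes K = A^y mod p = 876^17 mod 1627.
876^1 ≡ 876 (mod 1627)
876^2 = (876^1)^2 ≡ 876^2 = 767376 ≡ 1059 (mod 1627)
876^4 = (876^2)^2 ≡ 1059^2 = 1121481 ≡ 478 (mod 1627)
876^8 = (876^4)^2 ≡ 478^2 = 228484 ≡ 704 (mod 1627)
876^16 = (876^8)^2 ≡ 704^2 = 495616 ≡ 1008 (mod 1627)
876^17 = 876^16 · 876^1 ≡ 1008 · 876 ≡ 1174 (mod 1627).

1174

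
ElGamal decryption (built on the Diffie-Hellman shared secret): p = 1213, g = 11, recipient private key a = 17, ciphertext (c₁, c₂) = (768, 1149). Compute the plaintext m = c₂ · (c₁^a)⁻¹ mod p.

988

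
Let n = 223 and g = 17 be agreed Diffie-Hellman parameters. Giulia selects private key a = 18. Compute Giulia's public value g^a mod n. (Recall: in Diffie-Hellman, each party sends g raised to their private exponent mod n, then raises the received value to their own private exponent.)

Public value = 17^18 mod 223.
17^1 ≡ 17 (mod 223)
17^2 = (17^1)^2 ≡ 17^2 = 289 ≡ 66 (mod 223)
17^4 = (17^2)^2 ≡ 66^2 = 4356 ≡ 119 (mod 223)
17^8 = (17^4)^2 ≡ 119^2 = 14161 ≡ 112 (mod 223)
17^16 = (17^8)^2 ≡ 112^2 = 12544 ≡ 56 (mod 223)
17^18 = 17^16 · 17^2 ≡ 56 · 66 ≡ 128 (mod 223).

128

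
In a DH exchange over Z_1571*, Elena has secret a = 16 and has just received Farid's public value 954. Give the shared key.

868

Shared key K = 954^16 mod 1571.
954^1 ≡ 954 (mod 1571)
954^2 = (954^1)^2 ≡ 954^2 = 910116 ≡ 507 (mod 1571)
954^4 = (954^2)^2 ≡ 507^2 = 257049 ≡ 976 (mod 1571)
954^8 = (954^4)^2 ≡ 976^2 = 952576 ≡ 550 (mod 1571)
954^16 = (954^8)^2 ≡ 550^2 = 302500 ≡ 868 (mod 1571)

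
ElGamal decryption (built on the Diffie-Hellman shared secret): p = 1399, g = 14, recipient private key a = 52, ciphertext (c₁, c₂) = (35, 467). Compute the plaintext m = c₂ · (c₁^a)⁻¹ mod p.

Shared mask s = c₁^a mod p = 35^52 mod 1399.
35^1 ≡ 35 (mod 1399)
35^2 = (35^1)^2 ≡ 35^2 = 1225 ≡ 1225 (mod 1399)
35^4 = (35^2)^2 ≡ 1225^2 = 1500625 ≡ 897 (mod 1399)
35^8 = (35^4)^2 ≡ 897^2 = 804609 ≡ 184 (mod 1399)
35^16 = (35^8)^2 ≡ 184^2 = 33856 ≡ 280 (mod 1399)
35^32 = (35^16)^2 ≡ 280^2 = 78400 ≡ 56 (mod 1399)
35^52 = 35^32 · 35^16 · 35^4 ≡ 56 · 280 · 897 ≡ 813 (mod 1399).
So s = 813; s⁻¹ ≡ 1134 (mod 1399).
m = c₂ · s⁻¹ mod 1399 = 467 · 1134 mod 1399 = 756.

756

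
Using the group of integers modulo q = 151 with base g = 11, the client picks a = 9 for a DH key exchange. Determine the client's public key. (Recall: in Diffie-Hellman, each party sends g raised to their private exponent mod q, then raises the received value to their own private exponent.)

94

Public value = 11^9 mod 151.
11^1 ≡ 11 (mod 151)
11^2 = (11^1)^2 ≡ 11^2 = 121 ≡ 121 (mod 151)
11^4 = (11^2)^2 ≡ 121^2 = 14641 ≡ 145 (mod 151)
11^8 = (11^4)^2 ≡ 145^2 = 21025 ≡ 36 (mod 151)
11^9 = 11^8 · 11^1 ≡ 36 · 11 ≡ 94 (mod 151).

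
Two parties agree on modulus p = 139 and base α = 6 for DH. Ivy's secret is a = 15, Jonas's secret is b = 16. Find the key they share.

64

Jonas sends B = α^b mod p = 6^16 mod 139.
6^1 ≡ 6 (mod 139)
6^2 = (6^1)^2 ≡ 6^2 = 36 ≡ 36 (mod 139)
6^4 = (6^2)^2 ≡ 36^2 = 1296 ≡ 45 (mod 139)
6^8 = (6^4)^2 ≡ 45^2 = 2025 ≡ 79 (mod 139)
6^16 = (6^8)^2 ≡ 79^2 = 6241 ≡ 125 (mod 139)
So B = 125. Ivy then computes K = B^a mod p = 125^15 mod 139.
125^1 ≡ 125 (mod 139)
125^2 = (125^1)^2 ≡ 125^2 = 15625 ≡ 57 (mod 139)
125^4 = (125^2)^2 ≡ 57^2 = 3249 ≡ 52 (mod 139)
125^8 = (125^4)^2 ≡ 52^2 = 2704 ≡ 63 (mod 139)
125^15 = 125^8 · 125^4 · 125^2 · 125^1 ≡ 63 · 52 · 57 · 125 ≡ 64 (mod 139).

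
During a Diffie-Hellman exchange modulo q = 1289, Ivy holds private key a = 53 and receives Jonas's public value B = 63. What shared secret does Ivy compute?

461

Shared key K = 63^53 mod 1289.
63^1 ≡ 63 (mod 1289)
63^2 = (63^1)^2 ≡ 63^2 = 3969 ≡ 102 (mod 1289)
63^4 = (63^2)^2 ≡ 102^2 = 10404 ≡ 92 (mod 1289)
63^8 = (63^4)^2 ≡ 92^2 = 8464 ≡ 730 (mod 1289)
63^16 = (63^8)^2 ≡ 730^2 = 532900 ≡ 543 (mod 1289)
63^32 = (63^16)^2 ≡ 543^2 = 294849 ≡ 957 (mod 1289)
63^53 = 63^32 · 63^16 · 63^4 · 63^1 ≡ 957 · 543 · 92 · 63 ≡ 461 (mod 1289).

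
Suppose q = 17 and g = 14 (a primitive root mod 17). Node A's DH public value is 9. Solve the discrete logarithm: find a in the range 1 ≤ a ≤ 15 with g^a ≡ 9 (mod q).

Try successive powers of 14 modulo 17:
14^1 ≡ 14
14^2 ≡ 9
Found: a = 2.

2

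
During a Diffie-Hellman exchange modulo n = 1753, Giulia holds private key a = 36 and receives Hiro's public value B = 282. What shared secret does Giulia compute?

Shared key K = 282^36 mod 1753.
282^1 ≡ 282 (mod 1753)
282^2 = (282^1)^2 ≡ 282^2 = 79524 ≡ 639 (mod 1753)
282^4 = (282^2)^2 ≡ 639^2 = 408321 ≡ 1625 (mod 1753)
282^8 = (282^4)^2 ≡ 1625^2 = 2640625 ≡ 607 (mod 1753)
282^16 = (282^8)^2 ≡ 607^2 = 368449 ≡ 319 (mod 1753)
282^32 = (282^16)^2 ≡ 319^2 = 101761 ≡ 87 (mod 1753)
282^36 = 282^32 · 282^4 ≡ 87 · 1625 ≡ 1135 (mod 1753).

1135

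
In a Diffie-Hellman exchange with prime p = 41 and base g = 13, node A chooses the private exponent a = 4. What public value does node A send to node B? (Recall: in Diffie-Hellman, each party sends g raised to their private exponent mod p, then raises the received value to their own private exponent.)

Public value = 13^4 (mod 41).
13^1 ≡ 13 (mod 41)
13^2 = (13^1)^2 ≡ 13^2 = 169 ≡ 5 (mod 41)
13^4 = (13^2)^2 ≡ 5^2 = 25 ≡ 25 (mod 41)

25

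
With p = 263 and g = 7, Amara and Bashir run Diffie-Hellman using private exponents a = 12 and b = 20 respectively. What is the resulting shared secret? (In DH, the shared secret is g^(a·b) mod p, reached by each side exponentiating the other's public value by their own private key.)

24

Bashir sends B = g^b mod p = 7^20 mod 263.
7^1 ≡ 7 (mod 263)
7^2 = (7^1)^2 ≡ 7^2 = 49 ≡ 49 (mod 263)
7^4 = (7^2)^2 ≡ 49^2 = 2401 ≡ 34 (mod 263)
7^8 = (7^4)^2 ≡ 34^2 = 1156 ≡ 104 (mod 263)
7^16 = (7^8)^2 ≡ 104^2 = 10816 ≡ 33 (mod 263)
7^20 = 7^16 · 7^4 ≡ 33 · 34 ≡ 70 (mod 263).
So B = 70. Amara then computes K = B^a mod p = 70^12 mod 263.
70^1 ≡ 70 (mod 263)
70^2 = (70^1)^2 ≡ 70^2 = 4900 ≡ 166 (mod 263)
70^4 = (70^2)^2 ≡ 166^2 = 27556 ≡ 204 (mod 263)
70^8 = (70^4)^2 ≡ 204^2 = 41616 ≡ 62 (mod 263)
70^12 = 70^8 · 70^4 ≡ 62 · 204 ≡ 24 (mod 263).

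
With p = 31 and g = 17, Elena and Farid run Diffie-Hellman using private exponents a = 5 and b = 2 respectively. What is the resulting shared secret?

Farid sends B = g^b mod p = 17^2 mod 31.
17^1 ≡ 17 (mod 31)
17^2 = (17^1)^2 ≡ 17^2 = 289 ≡ 10 (mod 31)
So B = 10. Elena then computes K = B^a mod p = 10^5 mod 31.
10^1 ≡ 10 (mod 31)
10^2 = (10^1)^2 ≡ 10^2 = 100 ≡ 7 (mod 31)
10^4 = (10^2)^2 ≡ 7^2 = 49 ≡ 18 (mod 31)
10^5 = 10^4 · 10^1 ≡ 18 · 10 ≡ 25 (mod 31).

25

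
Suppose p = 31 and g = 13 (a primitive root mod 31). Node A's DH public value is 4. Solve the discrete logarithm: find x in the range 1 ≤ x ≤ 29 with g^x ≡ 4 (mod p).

18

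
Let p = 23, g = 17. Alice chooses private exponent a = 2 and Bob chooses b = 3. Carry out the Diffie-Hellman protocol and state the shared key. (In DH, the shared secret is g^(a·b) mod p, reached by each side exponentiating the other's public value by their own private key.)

12

Bob sends B = g^b mod p = 17^3 mod 23.
17^1 ≡ 17 (mod 23)
17^2 = (17^1)^2 ≡ 17^2 = 289 ≡ 13 (mod 23)
17^3 = 17^2 · 17^1 ≡ 13 · 17 ≡ 14 (mod 23).
So B = 14. Alice then computes K = B^a mod p = 14^2 mod 23.
14^1 ≡ 14 (mod 23)
14^2 = (14^1)^2 ≡ 14^2 = 196 ≡ 12 (mod 23)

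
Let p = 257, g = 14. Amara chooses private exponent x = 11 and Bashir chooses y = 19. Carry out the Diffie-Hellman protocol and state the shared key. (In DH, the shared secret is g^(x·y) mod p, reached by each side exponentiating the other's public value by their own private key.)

Bashir sends B = g^y mod p = 14^19 mod 257.
14^1 ≡ 14 (mod 257)
14^2 = (14^1)^2 ≡ 14^2 = 196 ≡ 196 (mod 257)
14^4 = (14^2)^2 ≡ 196^2 = 38416 ≡ 123 (mod 257)
14^8 = (14^4)^2 ≡ 123^2 = 15129 ≡ 223 (mod 257)
14^16 = (14^8)^2 ≡ 223^2 = 49729 ≡ 128 (mod 257)
14^19 = 14^16 · 14^2 · 14^1 ≡ 128 · 196 · 14 ≡ 170 (mod 257).
So B = 170. Amara then computes K = B^x mod p = 170^11 mod 257.
170^1 ≡ 170 (mod 257)
170^2 = (170^1)^2 ≡ 170^2 = 28900 ≡ 116 (mod 257)
170^4 = (170^2)^2 ≡ 116^2 = 13456 ≡ 92 (mod 257)
170^8 = (170^4)^2 ≡ 92^2 = 8464 ≡ 240 (mod 257)
170^11 = 170^8 · 170^2 · 170^1 ≡ 240 · 116 · 170 ≡ 145 (mod 257).

145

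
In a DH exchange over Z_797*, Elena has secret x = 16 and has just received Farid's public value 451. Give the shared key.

296

Shared key K = 451^16 mod 797.
451^1 ≡ 451 (mod 797)
451^2 = (451^1)^2 ≡ 451^2 = 203401 ≡ 166 (mod 797)
451^4 = (451^2)^2 ≡ 166^2 = 27556 ≡ 458 (mod 797)
451^8 = (451^4)^2 ≡ 458^2 = 209764 ≡ 153 (mod 797)
451^16 = (451^8)^2 ≡ 153^2 = 23409 ≡ 296 (mod 797)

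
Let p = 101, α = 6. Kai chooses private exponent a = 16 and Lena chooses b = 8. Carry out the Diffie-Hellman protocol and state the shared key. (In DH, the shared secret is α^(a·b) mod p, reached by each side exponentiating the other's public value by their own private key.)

87

Lena sends B = α^b mod p = 6^8 mod 101.
6^1 ≡ 6 (mod 101)
6^2 = (6^1)^2 ≡ 6^2 = 36 ≡ 36 (mod 101)
6^4 = (6^2)^2 ≡ 36^2 = 1296 ≡ 84 (mod 101)
6^8 = (6^4)^2 ≡ 84^2 = 7056 ≡ 87 (mod 101)
So B = 87. Kai then computes K = B^a mod p = 87^16 mod 101.
87^1 ≡ 87 (mod 101)
87^2 = (87^1)^2 ≡ 87^2 = 7569 ≡ 95 (mod 101)
87^4 = (87^2)^2 ≡ 95^2 = 9025 ≡ 36 (mod 101)
87^8 = (87^4)^2 ≡ 36^2 = 1296 ≡ 84 (mod 101)
87^16 = (87^8)^2 ≡ 84^2 = 7056 ≡ 87 (mod 101)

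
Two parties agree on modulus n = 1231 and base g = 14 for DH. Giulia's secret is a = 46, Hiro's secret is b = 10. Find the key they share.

1152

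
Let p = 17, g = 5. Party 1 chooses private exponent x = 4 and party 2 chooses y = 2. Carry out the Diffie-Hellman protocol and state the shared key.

Party 2 sends B = g^y mod p = 5^2 mod 17.
5^1 ≡ 5 (mod 17)
5^2 = (5^1)^2 ≡ 5^2 = 25 ≡ 8 (mod 17)
So B = 8. Party 1 then computes K = B^x mod p = 8^4 mod 17.
8^1 ≡ 8 (mod 17)
8^2 = (8^1)^2 ≡ 8^2 = 64 ≡ 13 (mod 17)
8^4 = (8^2)^2 ≡ 13^2 = 169 ≡ 16 (mod 17)

16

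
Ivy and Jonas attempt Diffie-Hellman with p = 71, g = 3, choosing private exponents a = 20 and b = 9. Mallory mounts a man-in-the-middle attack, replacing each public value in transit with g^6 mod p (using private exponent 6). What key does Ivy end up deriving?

Ivy receives Mallory's public value M = 3^6 mod 71 instead of the honest one.
3^1 ≡ 3 (mod 71)
3^2 = (3^1)^2 ≡ 3^2 = 9 ≡ 9 (mod 71)
3^4 = (3^2)^2 ≡ 9^2 = 81 ≡ 10 (mod 71)
3^6 = 3^4 · 3^2 ≡ 10 · 9 ≡ 19 (mod 71).
So M = 19. Ivy computes K = M^20 mod 71.
19^1 ≡ 19 (mod 71)
19^2 = (19^1)^2 ≡ 19^2 = 361 ≡ 6 (mod 71)
19^4 = (19^2)^2 ≡ 6^2 = 36 ≡ 36 (mod 71)
19^8 = (19^4)^2 ≡ 36^2 = 1296 ≡ 18 (mod 71)
19^16 = (19^8)^2 ≡ 18^2 = 324 ≡ 40 (mod 71)
19^20 = 19^16 · 19^4 ≡ 40 · 36 ≡ 20 (mod 71).

20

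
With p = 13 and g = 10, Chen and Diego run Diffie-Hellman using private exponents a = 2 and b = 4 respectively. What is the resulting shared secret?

9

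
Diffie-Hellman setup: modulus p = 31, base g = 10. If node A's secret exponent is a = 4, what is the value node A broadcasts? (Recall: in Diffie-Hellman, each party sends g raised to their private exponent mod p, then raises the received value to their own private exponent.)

18

Public value = 10^4 (mod 31).
10^1 ≡ 10 (mod 31)
10^2 = (10^1)^2 ≡ 10^2 = 100 ≡ 7 (mod 31)
10^4 = (10^2)^2 ≡ 7^2 = 49 ≡ 18 (mod 31)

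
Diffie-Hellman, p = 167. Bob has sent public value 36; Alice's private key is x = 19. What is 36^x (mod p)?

112

Shared key K = 36^19 mod 167.
36^1 ≡ 36 (mod 167)
36^2 = (36^1)^2 ≡ 36^2 = 1296 ≡ 127 (mod 167)
36^4 = (36^2)^2 ≡ 127^2 = 16129 ≡ 97 (mod 167)
36^8 = (36^4)^2 ≡ 97^2 = 9409 ≡ 57 (mod 167)
36^16 = (36^8)^2 ≡ 57^2 = 3249 ≡ 76 (mod 167)
36^19 = 36^16 · 36^2 · 36^1 ≡ 76 · 127 · 36 ≡ 112 (mod 167).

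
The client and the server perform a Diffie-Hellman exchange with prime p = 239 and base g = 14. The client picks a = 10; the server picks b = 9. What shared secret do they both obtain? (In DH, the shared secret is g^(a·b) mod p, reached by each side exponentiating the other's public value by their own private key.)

183

The server sends B = g^b mod p = 14^9 mod 239.
14^1 ≡ 14 (mod 239)
14^2 = (14^1)^2 ≡ 14^2 = 196 ≡ 196 (mod 239)
14^4 = (14^2)^2 ≡ 196^2 = 38416 ≡ 176 (mod 239)
14^8 = (14^4)^2 ≡ 176^2 = 30976 ≡ 145 (mod 239)
14^9 = 14^8 · 14^1 ≡ 145 · 14 ≡ 118 (mod 239).
So B = 118. The client then computes K = B^a mod p = 118^10 mod 239.
118^1 ≡ 118 (mod 239)
118^2 = (118^1)^2 ≡ 118^2 = 13924 ≡ 62 (mod 239)
118^4 = (118^2)^2 ≡ 62^2 = 3844 ≡ 20 (mod 239)
118^8 = (118^4)^2 ≡ 20^2 = 400 ≡ 161 (mod 239)
118^10 = 118^8 · 118^2 ≡ 161 · 62 ≡ 183 (mod 239).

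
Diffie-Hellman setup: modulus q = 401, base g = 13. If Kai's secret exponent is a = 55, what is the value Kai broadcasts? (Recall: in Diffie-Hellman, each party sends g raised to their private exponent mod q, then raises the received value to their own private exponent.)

26

Public value = 13^55 mod 401.
13^1 ≡ 13 (mod 401)
13^2 = (13^1)^2 ≡ 13^2 = 169 ≡ 169 (mod 401)
13^4 = (13^2)^2 ≡ 169^2 = 28561 ≡ 90 (mod 401)
13^8 = (13^4)^2 ≡ 90^2 = 8100 ≡ 80 (mod 401)
13^16 = (13^8)^2 ≡ 80^2 = 6400 ≡ 385 (mod 401)
13^32 = (13^16)^2 ≡ 385^2 = 148225 ≡ 256 (mod 401)
13^55 = 13^32 · 13^16 · 13^4 · 13^2 · 13^1 ≡ 256 · 385 · 90 · 169 · 13 ≡ 26 (mod 401).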